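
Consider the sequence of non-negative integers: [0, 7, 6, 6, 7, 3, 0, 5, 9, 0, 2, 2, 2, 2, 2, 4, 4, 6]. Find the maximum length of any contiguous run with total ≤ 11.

6

add 0: [0] sum 0, len 1
add 7: [0, 7] sum 7, len 2
add 6: [6] sum 6, len 1
add 6: [6] sum 6, len 1
add 7: [7] sum 7, len 1
add 3: [7, 3] sum 10, len 2
add 0: [7, 3, 0] sum 10, len 3
add 5: [3, 0, 5] sum 8, len 3
add 9: [9] sum 9, len 1
add 0: [9, 0] sum 9, len 2
add 2: [9, 0, 2] sum 11, len 3
add 2: [0, 2, 2] sum 4, len 3
add 2: [0, 2, 2, 2] sum 6, len 4
add 2: [0, 2, 2, 2, 2] sum 8, len 5
add 2: [0, 2, 2, 2, 2, 2] sum 10, len 6
add 4: [2, 2, 2, 4] sum 10, len 4
add 4: [2, 4, 4] sum 10, len 3
add 6: [4, 6] sum 10, len 2
Longest length seen: 6.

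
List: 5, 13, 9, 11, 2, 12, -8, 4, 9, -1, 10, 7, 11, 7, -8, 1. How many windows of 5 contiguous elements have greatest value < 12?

(5, 13, 9, 11, 2) → max 13
(13, 9, 11, 2, 12) → max 13
(9, 11, 2, 12, -8) → max 12
(11, 2, 12, -8, 4) → max 12
(2, 12, -8, 4, 9) → max 12
(12, -8, 4, 9, -1) → max 12
(-8, 4, 9, -1, 10) → max 10  < 12 ✓
(4, 9, -1, 10, 7) → max 10  < 12 ✓
(9, -1, 10, 7, 11) → max 11  < 12 ✓
(-1, 10, 7, 11, 7) → max 11  < 12 ✓
(10, 7, 11, 7, -8) → max 11  < 12 ✓
(7, 11, 7, -8, 1) → max 11  < 12 ✓
6 windows satisfy the condition.

6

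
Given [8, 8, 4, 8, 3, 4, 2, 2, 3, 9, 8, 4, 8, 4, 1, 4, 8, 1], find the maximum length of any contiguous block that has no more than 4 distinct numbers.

[8] 1 distinct, len 1
[8, 8] 1 distinct, len 2
[8, 8, 4] 2 distinct, len 3
[8, 8, 4, 8] 2 distinct, len 4
[8, 8, 4, 8, 3] 3 distinct, len 5
[8, 8, 4, 8, 3, 4] 3 distinct, len 6
[8, 8, 4, 8, 3, 4, 2] 4 distinct, len 7
[8, 8, 4, 8, 3, 4, 2, 2] 4 distinct, len 8
[8, 8, 4, 8, 3, 4, 2, 2, 3] 4 distinct, len 9
[3, 4, 2, 2, 3, 9] 4 distinct, len 6
[2, 2, 3, 9, 8] 4 distinct, len 5
[3, 9, 8, 4] 4 distinct, len 4
[3, 9, 8, 4, 8] 4 distinct, len 5
[3, 9, 8, 4, 8, 4] 4 distinct, len 6
[9, 8, 4, 8, 4, 1] 4 distinct, len 6
[9, 8, 4, 8, 4, 1, 4] 4 distinct, len 7
[9, 8, 4, 8, 4, 1, 4, 8] 4 distinct, len 8
[9, 8, 4, 8, 4, 1, 4, 8, 1] 4 distinct, len 9
Longest length with ≤4 distinct: 9.

9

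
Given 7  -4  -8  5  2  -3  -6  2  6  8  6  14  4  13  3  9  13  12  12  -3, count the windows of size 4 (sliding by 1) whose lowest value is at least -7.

(7, -4, -8, 5) → min -8
(-4, -8, 5, 2) → min -8
(-8, 5, 2, -3) → min -8
(5, 2, -3, -6) → min -6  ≥ -7 ✓
(2, -3, -6, 2) → min -6  ≥ -7 ✓
(-3, -6, 2, 6) → min -6  ≥ -7 ✓
(-6, 2, 6, 8) → min -6  ≥ -7 ✓
(2, 6, 8, 6) → min 2  ≥ -7 ✓
(6, 8, 6, 14) → min 6  ≥ -7 ✓
(8, 6, 14, 4) → min 4  ≥ -7 ✓
(6, 14, 4, 13) → min 4  ≥ -7 ✓
(14, 4, 13, 3) → min 3  ≥ -7 ✓
(4, 13, 3, 9) → min 3  ≥ -7 ✓
(13, 3, 9, 13) → min 3  ≥ -7 ✓
(3, 9, 13, 12) → min 3  ≥ -7 ✓
(9, 13, 12, 12) → min 9  ≥ -7 ✓
(13, 12, 12, -3) → min -3  ≥ -7 ✓
14 windows satisfy the condition.

14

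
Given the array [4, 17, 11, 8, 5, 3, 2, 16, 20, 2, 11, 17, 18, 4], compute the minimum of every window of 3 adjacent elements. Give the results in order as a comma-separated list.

(4, 17, 11) → min 4
(17, 11, 8) → min 8
(11, 8, 5) → min 5
(8, 5, 3) → min 3
(5, 3, 2) → min 2
(3, 2, 16) → min 2
(2, 16, 20) → min 2
(16, 20, 2) → min 2
(20, 2, 11) → min 2
(2, 11, 17) → min 2
(11, 17, 18) → min 11
(17, 18, 4) → min 4

4, 8, 5, 3, 2, 2, 2, 2, 2, 2, 11, 4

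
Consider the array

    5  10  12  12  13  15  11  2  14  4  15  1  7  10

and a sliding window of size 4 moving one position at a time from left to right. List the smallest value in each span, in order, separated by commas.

5, 10, 12, 11, 2, 2, 2, 2, 1, 1, 1

(5, 10, 12, 12) → min 5
(10, 12, 12, 13) → min 10
(12, 12, 13, 15) → min 12
(12, 13, 15, 11) → min 11
(13, 15, 11, 2) → min 2
(15, 11, 2, 14) → min 2
(11, 2, 14, 4) → min 2
(2, 14, 4, 15) → min 2
(14, 4, 15, 1) → min 1
(4, 15, 1, 7) → min 1
(15, 1, 7, 10) → min 1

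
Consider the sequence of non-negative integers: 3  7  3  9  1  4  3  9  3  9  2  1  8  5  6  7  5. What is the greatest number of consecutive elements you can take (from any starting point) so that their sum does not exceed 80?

16

→ 3: sum 3, len 1
→ 7: sum 10, len 2
→ 3: sum 13, len 3
→ 9: sum 22, len 4
→ 1: sum 23, len 5
→ 4: sum 27, len 6
→ 3: sum 30, len 7
→ 9: sum 39, len 8
→ 3: sum 42, len 9
→ 9: sum 51, len 10
→ 2: sum 53, len 11
→ 1: sum 54, len 12
→ 8: sum 62, len 13
→ 5: sum 67, len 14
→ 6: sum 73, len 15
→ 7: sum 80, len 16
→ 5 (dropped 3, 7): sum 75, len 15
Longest length seen: 16.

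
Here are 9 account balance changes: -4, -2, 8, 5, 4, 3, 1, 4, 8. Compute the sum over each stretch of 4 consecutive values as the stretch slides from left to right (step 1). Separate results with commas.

7, 15, 20, 13, 12, 16

-4 -2 8 5 → sum 7
-2 8 5 4 → sum 15
8 5 4 3 → sum 20
5 4 3 1 → sum 13
4 3 1 4 → sum 12
3 1 4 8 → sum 16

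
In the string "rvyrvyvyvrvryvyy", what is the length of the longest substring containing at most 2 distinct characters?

[r] 1 distinct, len 1
[r, v] 2 distinct, len 2
[v, y] 2 distinct, len 2
[y, r] 2 distinct, len 2
[r, v] 2 distinct, len 2
[v, y] 2 distinct, len 2
[v, y, v] 2 distinct, len 3
[v, y, v, y] 2 distinct, len 4
[v, y, v, y, v] 2 distinct, len 5
[v, r] 2 distinct, len 2
[v, r, v] 2 distinct, len 3
[v, r, v, r] 2 distinct, len 4
[r, y] 2 distinct, len 2
[y, v] 2 distinct, len 2
[y, v, y] 2 distinct, len 3
[y, v, y, y] 2 distinct, len 4
Longest length with ≤2 distinct: 5.

5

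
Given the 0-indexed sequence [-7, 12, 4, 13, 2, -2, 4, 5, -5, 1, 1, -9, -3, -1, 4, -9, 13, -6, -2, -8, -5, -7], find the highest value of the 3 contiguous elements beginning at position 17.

-2

Elements at indices 17..19: -6, -2, -8
max(-6, -2, -8) = -2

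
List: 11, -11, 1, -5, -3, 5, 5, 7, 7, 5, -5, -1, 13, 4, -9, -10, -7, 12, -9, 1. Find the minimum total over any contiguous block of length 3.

-26

[11, -11, 1] → sum 1
[-11, 1, -5] → sum -15
[1, -5, -3] → sum -7
[-5, -3, 5] → sum -3
[-3, 5, 5] → sum 7
[5, 5, 7] → sum 17
[5, 7, 7] → sum 19
[7, 7, 5] → sum 19
[7, 5, -5] → sum 7
[5, -5, -1] → sum -1
[-5, -1, 13] → sum 7
[-1, 13, 4] → sum 16
[13, 4, -9] → sum 8
[4, -9, -10] → sum -15
[-9, -10, -7] → sum -26
[-10, -7, 12] → sum -5
[-7, 12, -9] → sum -4
[12, -9, 1] → sum 4
Minimum of these is -26.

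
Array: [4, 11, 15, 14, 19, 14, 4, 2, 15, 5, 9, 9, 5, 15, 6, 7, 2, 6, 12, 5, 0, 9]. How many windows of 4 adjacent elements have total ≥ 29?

12

[4, 11, 15, 14] → sum 44  ≥ 29 ✓
[11, 15, 14, 19] → sum 59  ≥ 29 ✓
[15, 14, 19, 14] → sum 62  ≥ 29 ✓
[14, 19, 14, 4] → sum 51  ≥ 29 ✓
[19, 14, 4, 2] → sum 39  ≥ 29 ✓
[14, 4, 2, 15] → sum 35  ≥ 29 ✓
[4, 2, 15, 5] → sum 26
[2, 15, 5, 9] → sum 31  ≥ 29 ✓
[15, 5, 9, 9] → sum 38  ≥ 29 ✓
[5, 9, 9, 5] → sum 28
[9, 9, 5, 15] → sum 38  ≥ 29 ✓
[9, 5, 15, 6] → sum 35  ≥ 29 ✓
[5, 15, 6, 7] → sum 33  ≥ 29 ✓
[15, 6, 7, 2] → sum 30  ≥ 29 ✓
[6, 7, 2, 6] → sum 21
[7, 2, 6, 12] → sum 27
[2, 6, 12, 5] → sum 25
[6, 12, 5, 0] → sum 23
[12, 5, 0, 9] → sum 26
12 windows satisfy the condition.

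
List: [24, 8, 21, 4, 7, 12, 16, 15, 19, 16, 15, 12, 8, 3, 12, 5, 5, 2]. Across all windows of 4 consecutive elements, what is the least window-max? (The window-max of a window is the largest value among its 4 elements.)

12

Window maxs for each of the 15 positions:
24 8 21 4 → max 24
8 21 4 7 → max 21
21 4 7 12 → max 21
4 7 12 16 → max 16
7 12 16 15 → max 16
12 16 15 19 → max 19
16 15 19 16 → max 19
15 19 16 15 → max 19
19 16 15 12 → max 19
16 15 12 8 → max 16
15 12 8 3 → max 15
12 8 3 12 → max 12
8 3 12 5 → max 12
3 12 5 5 → max 12
12 5 5 2 → max 12
Least of these is 12.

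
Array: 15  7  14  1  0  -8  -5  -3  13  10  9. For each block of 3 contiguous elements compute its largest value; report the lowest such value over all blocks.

-3

(15, 7, 14) → max 15
(7, 14, 1) → max 14
(14, 1, 0) → max 14
(1, 0, -8) → max 1
(0, -8, -5) → max 0
(-8, -5, -3) → max -3
(-5, -3, 13) → max 13
(-3, 13, 10) → max 13
(13, 10, 9) → max 13
Lowest of these is -3.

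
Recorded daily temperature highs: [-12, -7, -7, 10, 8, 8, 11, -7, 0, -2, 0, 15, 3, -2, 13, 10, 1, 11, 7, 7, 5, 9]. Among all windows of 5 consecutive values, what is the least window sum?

Each size-5 window and its sum:
-12 -7 -7 10 8 → sum -8
-7 -7 10 8 8 → sum 12
-7 10 8 8 11 → sum 30
10 8 8 11 -7 → sum 30
8 8 11 -7 0 → sum 20
8 11 -7 0 -2 → sum 10
11 -7 0 -2 0 → sum 2
-7 0 -2 0 15 → sum 6
0 -2 0 15 3 → sum 16
-2 0 15 3 -2 → sum 14
0 15 3 -2 13 → sum 29
15 3 -2 13 10 → sum 39
3 -2 13 10 1 → sum 25
-2 13 10 1 11 → sum 33
13 10 1 11 7 → sum 42
10 1 11 7 7 → sum 36
1 11 7 7 5 → sum 31
11 7 7 5 9 → sum 39
Least of these is -8.

-8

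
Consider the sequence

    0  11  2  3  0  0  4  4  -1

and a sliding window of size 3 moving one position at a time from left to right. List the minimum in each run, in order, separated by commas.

0, 2, 0, 0, 0, 0, -1

(0, 11, 2) → min 0
(11, 2, 3) → min 2
(2, 3, 0) → min 0
(3, 0, 0) → min 0
(0, 0, 4) → min 0
(0, 4, 4) → min 0
(4, 4, -1) → min -1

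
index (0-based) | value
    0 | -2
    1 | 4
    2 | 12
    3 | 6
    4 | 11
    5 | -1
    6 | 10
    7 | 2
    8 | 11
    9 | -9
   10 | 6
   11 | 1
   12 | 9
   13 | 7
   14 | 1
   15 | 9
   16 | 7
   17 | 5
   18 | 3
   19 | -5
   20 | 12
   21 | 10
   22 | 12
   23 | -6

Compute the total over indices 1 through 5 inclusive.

Elements at indices 1..5: 4, 12, 6, 11, -1
sum(4, 12, 6, 11, -1) = 32

32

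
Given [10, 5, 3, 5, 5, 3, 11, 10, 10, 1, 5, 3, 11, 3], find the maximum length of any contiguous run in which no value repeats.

add 10: [10] len 1
add 5: [10, 5] len 2
add 3: [10, 5, 3] len 3
add 5 (repeat 5, move left end past it): [3, 5] len 2
add 5 (repeat 5, move left end past it): [5] len 1
add 3: [5, 3] len 2
add 11: [5, 3, 11] len 3
add 10: [5, 3, 11, 10] len 4
add 10 (repeat 10, move left end past it): [10] len 1
add 1: [10, 1] len 2
add 5: [10, 1, 5] len 3
add 3: [10, 1, 5, 3] len 4
add 11: [10, 1, 5, 3, 11] len 5
add 3 (repeat 3, move left end past it): [11, 3] len 2
Longest all-distinct length: 5.

5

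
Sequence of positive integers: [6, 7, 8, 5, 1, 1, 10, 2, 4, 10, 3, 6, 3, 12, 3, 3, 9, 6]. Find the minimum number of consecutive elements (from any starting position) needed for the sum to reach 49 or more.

add 6: running sum 6 < 49
add 7: running sum 13 < 49
add 8: running sum 21 < 49
add 5: running sum 26 < 49
add 1: running sum 27 < 49
add 1: running sum 28 < 49
add 10: running sum 38 < 49
add 2: running sum 40 < 49
add 4: running sum 44 < 49
end 9: [6, 7, 8, 5, 1, 1, 10, 2, 4, 10] sum 54, len 10
end 10: [7, 8, 5, 1, 1, 10, 2, 4, 10, 3] sum 51, len 10
end 11: [8, 5, 1, 1, 10, 2, 4, 10, 3, 6] sum 50, len 10
end 12: [8, 5, 1, 1, 10, 2, 4, 10, 3, 6, 3] sum 53, len 11
end 13: [10, 2, 4, 10, 3, 6, 3, 12] sum 50, len 8
end 14: [10, 2, 4, 10, 3, 6, 3, 12, 3] sum 53, len 9
end 15: [10, 2, 4, 10, 3, 6, 3, 12, 3, 3] sum 56, len 10
end 16: [10, 3, 6, 3, 12, 3, 3, 9] sum 49, len 8
end 17: [10, 3, 6, 3, 12, 3, 3, 9, 6] sum 55, len 9
Shortest qualifying length: 8.

8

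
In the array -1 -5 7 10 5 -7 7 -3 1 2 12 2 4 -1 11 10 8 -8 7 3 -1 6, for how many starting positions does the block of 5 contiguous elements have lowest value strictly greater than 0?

1

-1 -5 7 10 5 → min -5
-5 7 10 5 -7 → min -7
7 10 5 -7 7 → min -7
10 5 -7 7 -3 → min -7
5 -7 7 -3 1 → min -7
-7 7 -3 1 2 → min -7
7 -3 1 2 12 → min -3
-3 1 2 12 2 → min -3
1 2 12 2 4 → min 1  > 0 ✓
2 12 2 4 -1 → min -1
12 2 4 -1 11 → min -1
2 4 -1 11 10 → min -1
4 -1 11 10 8 → min -1
-1 11 10 8 -8 → min -8
11 10 8 -8 7 → min -8
10 8 -8 7 3 → min -8
8 -8 7 3 -1 → min -8
-8 7 3 -1 6 → min -8
1 window satisfy the condition.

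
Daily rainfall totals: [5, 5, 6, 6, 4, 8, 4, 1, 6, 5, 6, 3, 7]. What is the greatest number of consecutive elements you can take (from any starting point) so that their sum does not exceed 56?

11

→ 5: sum 5, len 1
→ 5: sum 10, len 2
→ 6: sum 16, len 3
→ 6: sum 22, len 4
→ 4: sum 26, len 5
→ 8: sum 34, len 6
→ 4: sum 38, len 7
→ 1: sum 39, len 8
→ 6: sum 45, len 9
→ 5: sum 50, len 10
→ 6: sum 56, len 11
→ 3 (dropped 5): sum 54, len 11
→ 7 (dropped 5): sum 56, len 11
Longest length seen: 11.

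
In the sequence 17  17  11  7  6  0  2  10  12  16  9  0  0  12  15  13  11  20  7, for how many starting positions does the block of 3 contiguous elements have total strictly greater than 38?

[17, 17, 11] → sum 45  > 38 ✓
[17, 11, 7] → sum 35
[11, 7, 6] → sum 24
[7, 6, 0] → sum 13
[6, 0, 2] → sum 8
[0, 2, 10] → sum 12
[2, 10, 12] → sum 24
[10, 12, 16] → sum 38
[12, 16, 9] → sum 37
[16, 9, 0] → sum 25
[9, 0, 0] → sum 9
[0, 0, 12] → sum 12
[0, 12, 15] → sum 27
[12, 15, 13] → sum 40  > 38 ✓
[15, 13, 11] → sum 39  > 38 ✓
[13, 11, 20] → sum 44  > 38 ✓
[11, 20, 7] → sum 38
4 windows satisfy the condition.

4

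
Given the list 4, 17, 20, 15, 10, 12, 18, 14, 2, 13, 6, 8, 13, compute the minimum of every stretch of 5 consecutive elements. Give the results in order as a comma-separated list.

4, 10, 10, 10, 2, 2, 2, 2, 2

4 17 20 15 10 → min 4
17 20 15 10 12 → min 10
20 15 10 12 18 → min 10
15 10 12 18 14 → min 10
10 12 18 14 2 → min 2
12 18 14 2 13 → min 2
18 14 2 13 6 → min 2
14 2 13 6 8 → min 2
2 13 6 8 13 → min 2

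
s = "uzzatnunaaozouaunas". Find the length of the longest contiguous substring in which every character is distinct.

5

[u] len 1
[u, z] len 2
[z] len 1
[z, a] len 2
[z, a, t] len 3
[z, a, t, n] len 4
[z, a, t, n, u] len 5
[u, n] len 2
[u, n, a] len 3
[a] len 1
[a, o] len 2
[a, o, z] len 3
[z, o] len 2
[z, o, u] len 3
[z, o, u, a] len 4
[a, u] len 2
[a, u, n] len 3
[u, n, a] len 3
[u, n, a, s] len 4
Longest all-distinct length: 5.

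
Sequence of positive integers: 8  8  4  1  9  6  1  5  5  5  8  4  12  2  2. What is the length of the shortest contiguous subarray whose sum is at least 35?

add 8: running sum 8 < 35
add 8: running sum 16 < 35
add 4: running sum 20 < 35
add 1: running sum 21 < 35
add 9: running sum 30 < 35
end 5: [8, 8, 4, 1, 9, 6] sum 36, len 6
end 6: [8, 8, 4, 1, 9, 6, 1] sum 37, len 7
end 7: [8, 8, 4, 1, 9, 6, 1, 5] sum 42, len 8
end 8: [8, 4, 1, 9, 6, 1, 5, 5] sum 39, len 8
end 9: [4, 1, 9, 6, 1, 5, 5, 5] sum 36, len 8
end 10: [9, 6, 1, 5, 5, 5, 8] sum 39, len 7
end 11: [9, 6, 1, 5, 5, 5, 8, 4] sum 43, len 8
end 12: [5, 5, 5, 8, 4, 12] sum 39, len 6
end 13: [5, 5, 8, 4, 12, 2] sum 36, len 6
end 14: [5, 5, 8, 4, 12, 2, 2] sum 38, len 7
Shortest qualifying length: 6.

6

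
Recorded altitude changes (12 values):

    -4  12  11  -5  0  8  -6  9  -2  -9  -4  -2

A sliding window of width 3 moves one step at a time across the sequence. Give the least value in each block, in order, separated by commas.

-4, -5, -5, -5, -6, -6, -6, -9, -9, -9

[-4, 12, 11] → min -4
[12, 11, -5] → min -5
[11, -5, 0] → min -5
[-5, 0, 8] → min -5
[0, 8, -6] → min -6
[8, -6, 9] → min -6
[-6, 9, -2] → min -6
[9, -2, -9] → min -9
[-2, -9, -4] → min -9
[-9, -4, -2] → min -9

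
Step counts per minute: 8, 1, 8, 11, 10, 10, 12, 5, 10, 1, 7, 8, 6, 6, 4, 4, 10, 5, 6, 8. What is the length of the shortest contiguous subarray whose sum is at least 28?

Extend right; whenever the sum reaches 28, record the length and shrink from the left:
add 8: running sum 8 < 28
add 1: running sum 9 < 28
add 8: running sum 17 < 28
end 3: [8, 1, 8, 11] sum 28, len 4
end 4: [8, 11, 10] sum 29, len 3
end 5: [11, 10, 10] sum 31, len 3
end 6: [10, 10, 12] sum 32, len 3
end 7: [10, 10, 12, 5] sum 37, len 4
end 8: [10, 12, 5, 10] sum 37, len 4
end 9: [12, 5, 10, 1] sum 28, len 4
end 10: [12, 5, 10, 1, 7] sum 35, len 5
end 11: [5, 10, 1, 7, 8] sum 31, len 5
end 12: [10, 1, 7, 8, 6] sum 32, len 5
end 13: [1, 7, 8, 6, 6] sum 28, len 5
end 14: [7, 8, 6, 6, 4] sum 31, len 5
end 15: [8, 6, 6, 4, 4] sum 28, len 5
end 16: [6, 6, 4, 4, 10] sum 30, len 5
end 17: [6, 4, 4, 10, 5] sum 29, len 5
end 18: [4, 4, 10, 5, 6] sum 29, len 5
end 19: [10, 5, 6, 8] sum 29, len 4
Shortest qualifying length: 3.

3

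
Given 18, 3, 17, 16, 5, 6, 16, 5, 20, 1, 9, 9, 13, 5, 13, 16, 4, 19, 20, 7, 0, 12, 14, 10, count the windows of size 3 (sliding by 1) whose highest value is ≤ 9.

[18, 3, 17] → max 18
[3, 17, 16] → max 17
[17, 16, 5] → max 17
[16, 5, 6] → max 16
[5, 6, 16] → max 16
[6, 16, 5] → max 16
[16, 5, 20] → max 20
[5, 20, 1] → max 20
[20, 1, 9] → max 20
[1, 9, 9] → max 9  ≤ 9 ✓
[9, 9, 13] → max 13
[9, 13, 5] → max 13
[13, 5, 13] → max 13
[5, 13, 16] → max 16
[13, 16, 4] → max 16
[16, 4, 19] → max 19
[4, 19, 20] → max 20
[19, 20, 7] → max 20
[20, 7, 0] → max 20
[7, 0, 12] → max 12
[0, 12, 14] → max 14
[12, 14, 10] → max 14
1 window satisfy the condition.

1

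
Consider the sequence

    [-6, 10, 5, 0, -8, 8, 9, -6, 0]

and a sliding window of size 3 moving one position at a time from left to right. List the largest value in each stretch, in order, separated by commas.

10, 10, 5, 8, 9, 9, 9

-6 10 5 → max 10
10 5 0 → max 10
5 0 -8 → max 5
0 -8 8 → max 8
-8 8 9 → max 9
8 9 -6 → max 9
9 -6 0 → max 9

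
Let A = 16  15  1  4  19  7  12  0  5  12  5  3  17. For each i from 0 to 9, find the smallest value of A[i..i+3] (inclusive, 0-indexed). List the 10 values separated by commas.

[16, 15, 1, 4] → min 1
[15, 1, 4, 19] → min 1
[1, 4, 19, 7] → min 1
[4, 19, 7, 12] → min 4
[19, 7, 12, 0] → min 0
[7, 12, 0, 5] → min 0
[12, 0, 5, 12] → min 0
[0, 5, 12, 5] → min 0
[5, 12, 5, 3] → min 3
[12, 5, 3, 17] → min 3

1, 1, 1, 4, 0, 0, 0, 0, 3, 3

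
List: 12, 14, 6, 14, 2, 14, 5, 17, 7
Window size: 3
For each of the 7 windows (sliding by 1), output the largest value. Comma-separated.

14, 14, 14, 14, 14, 17, 17

Sliding a size-3 window across the 9 values:
12 14 6 → max 14
14 6 14 → max 14
6 14 2 → max 14
14 2 14 → max 14
2 14 5 → max 14
14 5 17 → max 17
5 17 7 → max 17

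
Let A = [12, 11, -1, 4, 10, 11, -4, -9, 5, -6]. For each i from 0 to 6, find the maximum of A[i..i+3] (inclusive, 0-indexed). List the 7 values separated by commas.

12, 11, 11, 11, 11, 11, 5

(12, 11, -1, 4) → max 12
(11, -1, 4, 10) → max 11
(-1, 4, 10, 11) → max 11
(4, 10, 11, -4) → max 11
(10, 11, -4, -9) → max 11
(11, -4, -9, 5) → max 11
(-4, -9, 5, -6) → max 5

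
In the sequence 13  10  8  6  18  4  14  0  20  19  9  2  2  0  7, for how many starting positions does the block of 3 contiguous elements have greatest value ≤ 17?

6

13 10 8 → max 13  ≤ 17 ✓
10 8 6 → max 10  ≤ 17 ✓
8 6 18 → max 18
6 18 4 → max 18
18 4 14 → max 18
4 14 0 → max 14  ≤ 17 ✓
14 0 20 → max 20
0 20 19 → max 20
20 19 9 → max 20
19 9 2 → max 19
9 2 2 → max 9  ≤ 17 ✓
2 2 0 → max 2  ≤ 17 ✓
2 0 7 → max 7  ≤ 17 ✓
6 windows satisfy the condition.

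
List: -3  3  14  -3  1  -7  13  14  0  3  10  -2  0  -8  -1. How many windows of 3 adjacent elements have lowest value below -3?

5

-3 3 14 → min -3
3 14 -3 → min -3
14 -3 1 → min -3
-3 1 -7 → min -7  < -3 ✓
1 -7 13 → min -7  < -3 ✓
-7 13 14 → min -7  < -3 ✓
13 14 0 → min 0
14 0 3 → min 0
0 3 10 → min 0
3 10 -2 → min -2
10 -2 0 → min -2
-2 0 -8 → min -8  < -3 ✓
0 -8 -1 → min -8  < -3 ✓
5 windows satisfy the condition.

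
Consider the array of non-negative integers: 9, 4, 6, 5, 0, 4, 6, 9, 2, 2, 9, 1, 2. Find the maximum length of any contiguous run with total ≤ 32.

7

Extend to the right; shrink from the left whenever the sum exceeds 32:
add 9: [9] sum 9, len 1
add 4: [9, 4] sum 13, len 2
add 6: [9, 4, 6] sum 19, len 3
add 5: [9, 4, 6, 5] sum 24, len 4
add 0: [9, 4, 6, 5, 0] sum 24, len 5
add 4: [9, 4, 6, 5, 0, 4] sum 28, len 6
add 6: [4, 6, 5, 0, 4, 6] sum 25, len 6
add 9: [6, 5, 0, 4, 6, 9] sum 30, len 6
add 2: [6, 5, 0, 4, 6, 9, 2] sum 32, len 7
add 2: [5, 0, 4, 6, 9, 2, 2] sum 28, len 7
add 9: [0, 4, 6, 9, 2, 2, 9] sum 32, len 7
add 1: [6, 9, 2, 2, 9, 1] sum 29, len 6
add 2: [6, 9, 2, 2, 9, 1, 2] sum 31, len 7
Longest length seen: 7.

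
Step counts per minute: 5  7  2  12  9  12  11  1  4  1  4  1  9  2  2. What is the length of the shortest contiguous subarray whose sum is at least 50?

6

Extend right; whenever the sum reaches 50, record the length and shrink from the left:
add 5: running sum 5 < 50
add 7: running sum 12 < 50
add 2: running sum 14 < 50
add 12: running sum 26 < 50
add 9: running sum 35 < 50
add 12: running sum 47 < 50
end 6: [7, 2, 12, 9, 12, 11] sum 53, len 6
end 7: [7, 2, 12, 9, 12, 11, 1] sum 54, len 7
end 8: [2, 12, 9, 12, 11, 1, 4] sum 51, len 7
end 9: [12, 9, 12, 11, 1, 4, 1] sum 50, len 7
end 10: [12, 9, 12, 11, 1, 4, 1, 4] sum 54, len 8
end 11: [12, 9, 12, 11, 1, 4, 1, 4, 1] sum 55, len 9
end 12: [9, 12, 11, 1, 4, 1, 4, 1, 9] sum 52, len 9
end 13: [9, 12, 11, 1, 4, 1, 4, 1, 9, 2] sum 54, len 10
end 14: [9, 12, 11, 1, 4, 1, 4, 1, 9, 2, 2] sum 56, len 11
Shortest qualifying length: 6.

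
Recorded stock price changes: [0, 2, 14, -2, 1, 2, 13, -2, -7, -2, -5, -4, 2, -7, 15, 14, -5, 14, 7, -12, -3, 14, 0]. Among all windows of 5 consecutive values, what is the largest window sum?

45

(0, 2, 14, -2, 1) → sum 15
(2, 14, -2, 1, 2) → sum 17
(14, -2, 1, 2, 13) → sum 28
(-2, 1, 2, 13, -2) → sum 12
(1, 2, 13, -2, -7) → sum 7
(2, 13, -2, -7, -2) → sum 4
(13, -2, -7, -2, -5) → sum -3
(-2, -7, -2, -5, -4) → sum -20
(-7, -2, -5, -4, 2) → sum -16
(-2, -5, -4, 2, -7) → sum -16
(-5, -4, 2, -7, 15) → sum 1
(-4, 2, -7, 15, 14) → sum 20
(2, -7, 15, 14, -5) → sum 19
(-7, 15, 14, -5, 14) → sum 31
(15, 14, -5, 14, 7) → sum 45
(14, -5, 14, 7, -12) → sum 18
(-5, 14, 7, -12, -3) → sum 1
(14, 7, -12, -3, 14) → sum 20
(7, -12, -3, 14, 0) → sum 6
Largest of these is 45.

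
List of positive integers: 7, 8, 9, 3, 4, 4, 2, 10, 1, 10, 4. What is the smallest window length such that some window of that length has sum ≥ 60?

add 7: running sum 7 < 60
add 8: running sum 15 < 60
add 9: running sum 24 < 60
add 3: running sum 27 < 60
add 4: running sum 31 < 60
add 4: running sum 35 < 60
add 2: running sum 37 < 60
add 10: running sum 47 < 60
add 1: running sum 48 < 60
add 10: running sum 58 < 60
end 10: [7, 8, 9, 3, 4, 4, 2, 10, 1, 10, 4] sum 62, len 11
Shortest qualifying length: 11.

11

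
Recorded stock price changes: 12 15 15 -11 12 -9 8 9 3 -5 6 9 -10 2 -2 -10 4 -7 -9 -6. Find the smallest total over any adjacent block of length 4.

-22

Each size-4 window and its sum:
[12, 15, 15, -11] → sum 31
[15, 15, -11, 12] → sum 31
[15, -11, 12, -9] → sum 7
[-11, 12, -9, 8] → sum 0
[12, -9, 8, 9] → sum 20
[-9, 8, 9, 3] → sum 11
[8, 9, 3, -5] → sum 15
[9, 3, -5, 6] → sum 13
[3, -5, 6, 9] → sum 13
[-5, 6, 9, -10] → sum 0
[6, 9, -10, 2] → sum 7
[9, -10, 2, -2] → sum -1
[-10, 2, -2, -10] → sum -20
[2, -2, -10, 4] → sum -6
[-2, -10, 4, -7] → sum -15
[-10, 4, -7, -9] → sum -22
[4, -7, -9, -6] → sum -18
Smallest of these is -22.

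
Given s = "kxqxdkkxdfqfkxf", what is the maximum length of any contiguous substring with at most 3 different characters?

6

add k: window [k] (1 distinct), len 1
add x: window [k, x] (2 distinct), len 2
add q: window [k, x, q] (3 distinct), len 3
add x: window [k, x, q, x] (3 distinct), len 4
add d: window [x, q, x, d] (3 distinct), len 4
add k: window [x, d, k] (3 distinct), len 3
add k: window [x, d, k, k] (3 distinct), len 4
add x: window [x, d, k, k, x] (3 distinct), len 5
add d: window [x, d, k, k, x, d] (3 distinct), len 6
add f: window [x, d, f] (3 distinct), len 3
add q: window [d, f, q] (3 distinct), len 3
add f: window [d, f, q, f] (3 distinct), len 4
add k: window [f, q, f, k] (3 distinct), len 4
add x: window [f, k, x] (3 distinct), len 3
add f: window [f, k, x, f] (3 distinct), len 4
Longest length with ≤3 distinct: 6.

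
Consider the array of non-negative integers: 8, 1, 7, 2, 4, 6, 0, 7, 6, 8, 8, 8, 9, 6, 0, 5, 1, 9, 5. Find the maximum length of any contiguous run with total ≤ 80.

→ 8: sum 8, len 1
→ 1: sum 9, len 2
→ 7: sum 16, len 3
→ 2: sum 18, len 4
→ 4: sum 22, len 5
→ 6: sum 28, len 6
→ 0: sum 28, len 7
→ 7: sum 35, len 8
→ 6: sum 41, len 9
→ 8: sum 49, len 10
→ 8: sum 57, len 11
→ 8: sum 65, len 12
→ 9: sum 74, len 13
→ 6: sum 80, len 14
→ 0: sum 80, len 15
→ 5 (dropped 8): sum 77, len 15
→ 1: sum 78, len 16
→ 9 (dropped 1, 7): sum 79, len 15
→ 5 (dropped 2, 4): sum 78, len 14
Longest length seen: 16.

16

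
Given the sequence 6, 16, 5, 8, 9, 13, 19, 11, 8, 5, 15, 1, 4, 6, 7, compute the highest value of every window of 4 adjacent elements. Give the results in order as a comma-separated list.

16, 16, 13, 19, 19, 19, 19, 15, 15, 15, 15, 7

(6, 16, 5, 8) → max 16
(16, 5, 8, 9) → max 16
(5, 8, 9, 13) → max 13
(8, 9, 13, 19) → max 19
(9, 13, 19, 11) → max 19
(13, 19, 11, 8) → max 19
(19, 11, 8, 5) → max 19
(11, 8, 5, 15) → max 15
(8, 5, 15, 1) → max 15
(5, 15, 1, 4) → max 15
(15, 1, 4, 6) → max 15
(1, 4, 6, 7) → max 7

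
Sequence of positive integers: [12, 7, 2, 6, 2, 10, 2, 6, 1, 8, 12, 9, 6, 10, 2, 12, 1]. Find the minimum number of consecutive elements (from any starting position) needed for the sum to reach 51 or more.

6

add 12: running sum 12 < 51
add 7: running sum 19 < 51
add 2: running sum 21 < 51
add 6: running sum 27 < 51
add 2: running sum 29 < 51
add 10: running sum 39 < 51
add 2: running sum 41 < 51
add 6: running sum 47 < 51
add 1: running sum 48 < 51
add 8: shortest ending here [12, 7, 2, 6, 2, 10, 2, 6, 1, 8] sum 56, len 10
add 12: shortest ending here [7, 2, 6, 2, 10, 2, 6, 1, 8, 12] sum 56, len 10
add 9: shortest ending here [6, 2, 10, 2, 6, 1, 8, 12, 9] sum 56, len 9
add 6: shortest ending here [10, 2, 6, 1, 8, 12, 9, 6] sum 54, len 8
add 10: shortest ending here [6, 1, 8, 12, 9, 6, 10] sum 52, len 7
add 2: shortest ending here [6, 1, 8, 12, 9, 6, 10, 2] sum 54, len 8
add 12: shortest ending here [12, 9, 6, 10, 2, 12] sum 51, len 6
add 1: shortest ending here [12, 9, 6, 10, 2, 12, 1] sum 52, len 7
Shortest qualifying length: 6.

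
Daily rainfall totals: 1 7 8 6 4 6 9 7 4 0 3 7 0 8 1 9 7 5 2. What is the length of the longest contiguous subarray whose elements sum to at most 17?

5

Extend to the right; shrink from the left whenever the sum exceeds 17:
→ 1: sum 1, len 1
→ 7: sum 8, len 2
→ 8: sum 16, len 3
→ 6 (dropped 1, 7): sum 14, len 2
→ 4 (dropped 8): sum 10, len 2
→ 6: sum 16, len 3
→ 9 (dropped 6, 4): sum 15, len 2
→ 7 (dropped 6): sum 16, len 2
→ 4 (dropped 9): sum 11, len 2
→ 0: sum 11, len 3
→ 3: sum 14, len 4
→ 7 (dropped 7): sum 14, len 4
→ 0: sum 14, len 5
→ 8 (dropped 4, 0, 3): sum 15, len 3
→ 1: sum 16, len 4
→ 9 (dropped 7, 0, 8): sum 10, len 2
→ 7: sum 17, len 3
→ 5 (dropped 1, 9): sum 12, len 2
→ 2: sum 14, len 3
Longest length seen: 5.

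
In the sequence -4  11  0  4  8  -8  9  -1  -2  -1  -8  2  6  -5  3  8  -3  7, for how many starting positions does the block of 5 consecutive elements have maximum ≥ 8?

-4 11 0 4 8 → max 11  ≥ 8 ✓
11 0 4 8 -8 → max 11  ≥ 8 ✓
0 4 8 -8 9 → max 9  ≥ 8 ✓
4 8 -8 9 -1 → max 9  ≥ 8 ✓
8 -8 9 -1 -2 → max 9  ≥ 8 ✓
-8 9 -1 -2 -1 → max 9  ≥ 8 ✓
9 -1 -2 -1 -8 → max 9  ≥ 8 ✓
-1 -2 -1 -8 2 → max 2
-2 -1 -8 2 6 → max 6
-1 -8 2 6 -5 → max 6
-8 2 6 -5 3 → max 6
2 6 -5 3 8 → max 8  ≥ 8 ✓
6 -5 3 8 -3 → max 8  ≥ 8 ✓
-5 3 8 -3 7 → max 8  ≥ 8 ✓
10 windows satisfy the condition.

10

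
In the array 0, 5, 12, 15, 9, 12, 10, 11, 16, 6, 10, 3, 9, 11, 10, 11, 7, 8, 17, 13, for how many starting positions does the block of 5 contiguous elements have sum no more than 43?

0 5 12 15 9 → sum 41  ≤ 43 ✓
5 12 15 9 12 → sum 53
12 15 9 12 10 → sum 58
15 9 12 10 11 → sum 57
9 12 10 11 16 → sum 58
12 10 11 16 6 → sum 55
10 11 16 6 10 → sum 53
11 16 6 10 3 → sum 46
16 6 10 3 9 → sum 44
6 10 3 9 11 → sum 39  ≤ 43 ✓
10 3 9 11 10 → sum 43  ≤ 43 ✓
3 9 11 10 11 → sum 44
9 11 10 11 7 → sum 48
11 10 11 7 8 → sum 47
10 11 7 8 17 → sum 53
11 7 8 17 13 → sum 56
3 windows satisfy the condition.

3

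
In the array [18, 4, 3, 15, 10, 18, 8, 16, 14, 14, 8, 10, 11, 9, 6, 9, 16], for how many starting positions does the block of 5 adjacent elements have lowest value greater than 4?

(18, 4, 3, 15, 10) → min 3
(4, 3, 15, 10, 18) → min 3
(3, 15, 10, 18, 8) → min 3
(15, 10, 18, 8, 16) → min 8  > 4 ✓
(10, 18, 8, 16, 14) → min 8  > 4 ✓
(18, 8, 16, 14, 14) → min 8  > 4 ✓
(8, 16, 14, 14, 8) → min 8  > 4 ✓
(16, 14, 14, 8, 10) → min 8  > 4 ✓
(14, 14, 8, 10, 11) → min 8  > 4 ✓
(14, 8, 10, 11, 9) → min 8  > 4 ✓
(8, 10, 11, 9, 6) → min 6  > 4 ✓
(10, 11, 9, 6, 9) → min 6  > 4 ✓
(11, 9, 6, 9, 16) → min 6  > 4 ✓
10 windows satisfy the condition.

10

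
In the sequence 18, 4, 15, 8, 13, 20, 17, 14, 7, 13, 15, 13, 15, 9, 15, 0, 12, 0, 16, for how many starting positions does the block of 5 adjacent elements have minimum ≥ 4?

[18, 4, 15, 8, 13] → min 4  ≥ 4 ✓
[4, 15, 8, 13, 20] → min 4  ≥ 4 ✓
[15, 8, 13, 20, 17] → min 8  ≥ 4 ✓
[8, 13, 20, 17, 14] → min 8  ≥ 4 ✓
[13, 20, 17, 14, 7] → min 7  ≥ 4 ✓
[20, 17, 14, 7, 13] → min 7  ≥ 4 ✓
[17, 14, 7, 13, 15] → min 7  ≥ 4 ✓
[14, 7, 13, 15, 13] → min 7  ≥ 4 ✓
[7, 13, 15, 13, 15] → min 7  ≥ 4 ✓
[13, 15, 13, 15, 9] → min 9  ≥ 4 ✓
[15, 13, 15, 9, 15] → min 9  ≥ 4 ✓
[13, 15, 9, 15, 0] → min 0
[15, 9, 15, 0, 12] → min 0
[9, 15, 0, 12, 0] → min 0
[15, 0, 12, 0, 16] → min 0
11 windows satisfy the condition.

11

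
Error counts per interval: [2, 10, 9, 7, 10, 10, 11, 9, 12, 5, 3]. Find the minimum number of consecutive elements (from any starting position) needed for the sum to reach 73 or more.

8

Extend right; whenever the sum reaches 73, record the length and shrink from the left:
add 2: running sum 2 < 73
add 10: running sum 12 < 73
add 9: running sum 21 < 73
add 7: running sum 28 < 73
add 10: running sum 38 < 73
add 10: running sum 48 < 73
add 11: running sum 59 < 73
add 9: running sum 68 < 73
add 12: shortest ending here [10, 9, 7, 10, 10, 11, 9, 12] sum 78, len 8
add 5: shortest ending here [9, 7, 10, 10, 11, 9, 12, 5] sum 73, len 8
add 3: shortest ending here [9, 7, 10, 10, 11, 9, 12, 5, 3] sum 76, len 9
Shortest qualifying length: 8.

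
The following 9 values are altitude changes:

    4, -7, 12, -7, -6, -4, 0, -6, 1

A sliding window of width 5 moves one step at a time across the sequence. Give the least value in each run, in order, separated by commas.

(4, -7, 12, -7, -6) → min -7
(-7, 12, -7, -6, -4) → min -7
(12, -7, -6, -4, 0) → min -7
(-7, -6, -4, 0, -6) → min -7
(-6, -4, 0, -6, 1) → min -6

-7, -7, -7, -7, -6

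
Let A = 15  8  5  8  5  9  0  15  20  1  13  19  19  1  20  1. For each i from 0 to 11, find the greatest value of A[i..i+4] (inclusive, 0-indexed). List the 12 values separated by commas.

15, 9, 9, 15, 20, 20, 20, 20, 20, 19, 20, 20

[15, 8, 5, 8, 5] → max 15
[8, 5, 8, 5, 9] → max 9
[5, 8, 5, 9, 0] → max 9
[8, 5, 9, 0, 15] → max 15
[5, 9, 0, 15, 20] → max 20
[9, 0, 15, 20, 1] → max 20
[0, 15, 20, 1, 13] → max 20
[15, 20, 1, 13, 19] → max 20
[20, 1, 13, 19, 19] → max 20
[1, 13, 19, 19, 1] → max 19
[13, 19, 19, 1, 20] → max 20
[19, 19, 1, 20, 1] → max 20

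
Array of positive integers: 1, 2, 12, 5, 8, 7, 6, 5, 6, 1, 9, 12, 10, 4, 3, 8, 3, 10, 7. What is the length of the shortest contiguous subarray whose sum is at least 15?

2

add 1: running sum 1 < 15
add 2: running sum 3 < 15
add 12: shortest ending here [1, 2, 12] sum 15, len 3
add 5: shortest ending here [12, 5] sum 17, len 2
add 8: shortest ending here [12, 5, 8] sum 25, len 3
add 7: shortest ending here [8, 7] sum 15, len 2
add 6: shortest ending here [8, 7, 6] sum 21, len 3
add 5: shortest ending here [7, 6, 5] sum 18, len 3
add 6: shortest ending here [6, 5, 6] sum 17, len 3
add 1: shortest ending here [6, 5, 6, 1] sum 18, len 4
add 9: shortest ending here [6, 1, 9] sum 16, len 3
add 12: shortest ending here [9, 12] sum 21, len 2
add 10: shortest ending here [12, 10] sum 22, len 2
add 4: shortest ending here [12, 10, 4] sum 26, len 3
add 3: shortest ending here [10, 4, 3] sum 17, len 3
add 8: shortest ending here [4, 3, 8] sum 15, len 3
add 3: shortest ending here [4, 3, 8, 3] sum 18, len 4
add 10: shortest ending here [8, 3, 10] sum 21, len 3
add 7: shortest ending here [10, 7] sum 17, len 2
Shortest qualifying length: 2.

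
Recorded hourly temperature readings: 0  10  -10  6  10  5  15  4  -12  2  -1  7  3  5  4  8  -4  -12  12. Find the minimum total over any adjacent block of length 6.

3

Each size-6 window and its sum:
0 10 -10 6 10 5 → sum 21
10 -10 6 10 5 15 → sum 36
-10 6 10 5 15 4 → sum 30
6 10 5 15 4 -12 → sum 28
10 5 15 4 -12 2 → sum 24
5 15 4 -12 2 -1 → sum 13
15 4 -12 2 -1 7 → sum 15
4 -12 2 -1 7 3 → sum 3
-12 2 -1 7 3 5 → sum 4
2 -1 7 3 5 4 → sum 20
-1 7 3 5 4 8 → sum 26
7 3 5 4 8 -4 → sum 23
3 5 4 8 -4 -12 → sum 4
5 4 8 -4 -12 12 → sum 13
Minimum of these is 3.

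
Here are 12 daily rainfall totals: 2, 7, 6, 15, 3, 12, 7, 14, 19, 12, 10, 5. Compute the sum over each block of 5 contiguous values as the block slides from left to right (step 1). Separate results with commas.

33, 43, 43, 51, 55, 64, 62, 60

(2, 7, 6, 15, 3) → sum 33
(7, 6, 15, 3, 12) → sum 43
(6, 15, 3, 12, 7) → sum 43
(15, 3, 12, 7, 14) → sum 51
(3, 12, 7, 14, 19) → sum 55
(12, 7, 14, 19, 12) → sum 64
(7, 14, 19, 12, 10) → sum 62
(14, 19, 12, 10, 5) → sum 60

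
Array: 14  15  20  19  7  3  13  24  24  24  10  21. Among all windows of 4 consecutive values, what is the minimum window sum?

42

Each size-4 window and its sum:
14 15 20 19 → sum 68
15 20 19 7 → sum 61
20 19 7 3 → sum 49
19 7 3 13 → sum 42
7 3 13 24 → sum 47
3 13 24 24 → sum 64
13 24 24 24 → sum 85
24 24 24 10 → sum 82
24 24 10 21 → sum 79
Minimum of these is 42.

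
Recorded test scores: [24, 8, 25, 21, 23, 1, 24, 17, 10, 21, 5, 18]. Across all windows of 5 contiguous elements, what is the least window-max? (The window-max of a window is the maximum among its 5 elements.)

21

24 8 25 21 23 → max 25
8 25 21 23 1 → max 25
25 21 23 1 24 → max 25
21 23 1 24 17 → max 24
23 1 24 17 10 → max 24
1 24 17 10 21 → max 24
24 17 10 21 5 → max 24
17 10 21 5 18 → max 21
Least of these is 21.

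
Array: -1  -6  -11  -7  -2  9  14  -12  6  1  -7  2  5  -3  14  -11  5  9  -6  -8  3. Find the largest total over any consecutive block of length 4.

Window sums for each of the 18 positions:
(-1, -6, -11, -7) → sum -25
(-6, -11, -7, -2) → sum -26
(-11, -7, -2, 9) → sum -11
(-7, -2, 9, 14) → sum 14
(-2, 9, 14, -12) → sum 9
(9, 14, -12, 6) → sum 17
(14, -12, 6, 1) → sum 9
(-12, 6, 1, -7) → sum -12
(6, 1, -7, 2) → sum 2
(1, -7, 2, 5) → sum 1
(-7, 2, 5, -3) → sum -3
(2, 5, -3, 14) → sum 18
(5, -3, 14, -11) → sum 5
(-3, 14, -11, 5) → sum 5
(14, -11, 5, 9) → sum 17
(-11, 5, 9, -6) → sum -3
(5, 9, -6, -8) → sum 0
(9, -6, -8, 3) → sum -2
Largest of these is 18.

18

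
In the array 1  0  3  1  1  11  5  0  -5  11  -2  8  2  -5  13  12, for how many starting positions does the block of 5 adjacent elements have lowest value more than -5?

(1, 0, 3, 1, 1) → min 0  > -5 ✓
(0, 3, 1, 1, 11) → min 0  > -5 ✓
(3, 1, 1, 11, 5) → min 1  > -5 ✓
(1, 1, 11, 5, 0) → min 0  > -5 ✓
(1, 11, 5, 0, -5) → min -5
(11, 5, 0, -5, 11) → min -5
(5, 0, -5, 11, -2) → min -5
(0, -5, 11, -2, 8) → min -5
(-5, 11, -2, 8, 2) → min -5
(11, -2, 8, 2, -5) → min -5
(-2, 8, 2, -5, 13) → min -5
(8, 2, -5, 13, 12) → min -5
4 windows satisfy the condition.

4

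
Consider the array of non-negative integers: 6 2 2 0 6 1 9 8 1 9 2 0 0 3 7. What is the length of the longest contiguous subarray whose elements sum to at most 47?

[6] sum 6 len 1
[6, 2] sum 8 len 2
[6, 2, 2] sum 10 len 3
[6, 2, 2, 0] sum 10 len 4
[6, 2, 2, 0, 6] sum 16 len 5
[6, 2, 2, 0, 6, 1] sum 17 len 6
[6, 2, 2, 0, 6, 1, 9] sum 26 len 7
[6, 2, 2, 0, 6, 1, 9, 8] sum 34 len 8
[6, 2, 2, 0, 6, 1, 9, 8, 1] sum 35 len 9
[6, 2, 2, 0, 6, 1, 9, 8, 1, 9] sum 44 len 10
[6, 2, 2, 0, 6, 1, 9, 8, 1, 9, 2] sum 46 len 11
[6, 2, 2, 0, 6, 1, 9, 8, 1, 9, 2, 0] sum 46 len 12
[6, 2, 2, 0, 6, 1, 9, 8, 1, 9, 2, 0, 0] sum 46 len 13
[2, 2, 0, 6, 1, 9, 8, 1, 9, 2, 0, 0, 3] sum 43 len 13
[0, 6, 1, 9, 8, 1, 9, 2, 0, 0, 3, 7] sum 46 len 12
Longest length seen: 13.

13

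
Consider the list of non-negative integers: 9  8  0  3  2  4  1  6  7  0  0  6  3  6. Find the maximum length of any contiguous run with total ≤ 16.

6

[9] sum 9 len 1
[8] sum 8 len 1
[8, 0] sum 8 len 2
[8, 0, 3] sum 11 len 3
[8, 0, 3, 2] sum 13 len 4
[0, 3, 2, 4] sum 9 len 4
[0, 3, 2, 4, 1] sum 10 len 5
[0, 3, 2, 4, 1, 6] sum 16 len 6
[1, 6, 7] sum 14 len 3
[1, 6, 7, 0] sum 14 len 4
[1, 6, 7, 0, 0] sum 14 len 5
[7, 0, 0, 6] sum 13 len 4
[7, 0, 0, 6, 3] sum 16 len 5
[0, 0, 6, 3, 6] sum 15 len 5
Longest length seen: 6.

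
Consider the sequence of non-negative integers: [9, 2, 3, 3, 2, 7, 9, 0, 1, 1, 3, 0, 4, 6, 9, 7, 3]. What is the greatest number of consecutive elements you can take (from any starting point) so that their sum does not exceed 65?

[9] sum 9 len 1
[9, 2] sum 11 len 2
[9, 2, 3] sum 14 len 3
[9, 2, 3, 3] sum 17 len 4
[9, 2, 3, 3, 2] sum 19 len 5
[9, 2, 3, 3, 2, 7] sum 26 len 6
[9, 2, 3, 3, 2, 7, 9] sum 35 len 7
[9, 2, 3, 3, 2, 7, 9, 0] sum 35 len 8
[9, 2, 3, 3, 2, 7, 9, 0, 1] sum 36 len 9
[9, 2, 3, 3, 2, 7, 9, 0, 1, 1] sum 37 len 10
[9, 2, 3, 3, 2, 7, 9, 0, 1, 1, 3] sum 40 len 11
[9, 2, 3, 3, 2, 7, 9, 0, 1, 1, 3, 0] sum 40 len 12
[9, 2, 3, 3, 2, 7, 9, 0, 1, 1, 3, 0, 4] sum 44 len 13
[9, 2, 3, 3, 2, 7, 9, 0, 1, 1, 3, 0, 4, 6] sum 50 len 14
[9, 2, 3, 3, 2, 7, 9, 0, 1, 1, 3, 0, 4, 6, 9] sum 59 len 15
[2, 3, 3, 2, 7, 9, 0, 1, 1, 3, 0, 4, 6, 9, 7] sum 57 len 15
[2, 3, 3, 2, 7, 9, 0, 1, 1, 3, 0, 4, 6, 9, 7, 3] sum 60 len 16
Longest length seen: 16.

16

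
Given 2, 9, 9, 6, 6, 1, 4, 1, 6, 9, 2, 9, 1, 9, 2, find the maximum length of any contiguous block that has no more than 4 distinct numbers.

[2] 1 distinct, len 1
[2, 9] 2 distinct, len 2
[2, 9, 9] 2 distinct, len 3
[2, 9, 9, 6] 3 distinct, len 4
[2, 9, 9, 6, 6] 3 distinct, len 5
[2, 9, 9, 6, 6, 1] 4 distinct, len 6
[9, 9, 6, 6, 1, 4] 4 distinct, len 6
[9, 9, 6, 6, 1, 4, 1] 4 distinct, len 7
[9, 9, 6, 6, 1, 4, 1, 6] 4 distinct, len 8
[9, 9, 6, 6, 1, 4, 1, 6, 9] 4 distinct, len 9
[1, 6, 9, 2] 4 distinct, len 4
[1, 6, 9, 2, 9] 4 distinct, len 5
[1, 6, 9, 2, 9, 1] 4 distinct, len 6
[1, 6, 9, 2, 9, 1, 9] 4 distinct, len 7
[1, 6, 9, 2, 9, 1, 9, 2] 4 distinct, len 8
Longest length with ≤4 distinct: 9.

9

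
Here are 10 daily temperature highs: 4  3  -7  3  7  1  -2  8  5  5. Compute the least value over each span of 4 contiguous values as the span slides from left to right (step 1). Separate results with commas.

-7, -7, -7, -2, -2, -2, -2

Sliding a size-4 window across the 10 values:
[4, 3, -7, 3] → min -7
[3, -7, 3, 7] → min -7
[-7, 3, 7, 1] → min -7
[3, 7, 1, -2] → min -2
[7, 1, -2, 8] → min -2
[1, -2, 8, 5] → min -2
[-2, 8, 5, 5] → min -2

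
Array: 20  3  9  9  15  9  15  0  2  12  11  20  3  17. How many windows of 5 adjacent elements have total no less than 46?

20 3 9 9 15 → sum 56  ≥ 46 ✓
3 9 9 15 9 → sum 45
9 9 15 9 15 → sum 57  ≥ 46 ✓
9 15 9 15 0 → sum 48  ≥ 46 ✓
15 9 15 0 2 → sum 41
9 15 0 2 12 → sum 38
15 0 2 12 11 → sum 40
0 2 12 11 20 → sum 45
2 12 11 20 3 → sum 48  ≥ 46 ✓
12 11 20 3 17 → sum 63  ≥ 46 ✓
5 windows satisfy the condition.

5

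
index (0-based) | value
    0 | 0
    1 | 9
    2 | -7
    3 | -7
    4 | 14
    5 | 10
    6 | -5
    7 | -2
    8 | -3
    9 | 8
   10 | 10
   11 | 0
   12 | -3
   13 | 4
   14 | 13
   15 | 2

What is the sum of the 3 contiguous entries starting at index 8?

15

Elements at indices 8..10: -3, 8, 10
sum(-3, 8, 10) = 15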